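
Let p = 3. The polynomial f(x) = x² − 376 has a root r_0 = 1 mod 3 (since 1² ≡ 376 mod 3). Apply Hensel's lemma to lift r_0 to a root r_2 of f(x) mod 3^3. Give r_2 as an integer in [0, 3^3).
r_2 = 22 (mod 27)

Hensel's recurrence: r_{i+1} = r_i − f(r_i)·(f′(r_i))^{-1} mod 3^{i+2}, with f′(x) = 2x. Iterate:
  r_0 = 1 (mod 3)
  r_1 = 4 (mod 9)
  r_2 = 22 (mod 27)
Final: r_2 = 22, and one checks f(r_2) ≡ 0 mod 3^3.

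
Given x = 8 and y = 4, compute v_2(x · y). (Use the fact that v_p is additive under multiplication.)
v_2(32) = 5

v_p(x) = 3 (factor: 8 = 2^3 · 1); v_p(y) = 2 (factor: 4 = 2^2 · 1). Additivity: v_p(xy) = v_p(x) + v_p(y) = 3 + 2 = 5. (Direct check: xy = 32 = 2^5 · (1).)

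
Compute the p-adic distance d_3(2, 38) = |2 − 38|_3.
d_3(2, 38) = 1/9

Step 1 — x − y = 2 − 38 = -36. Step 2 — v_3(-36) = 2 (factor: -36 = −(3^2 · 4); the sign does not affect v_p). Step 3 — |x − y|_3 = 3^{-2} = 1/9.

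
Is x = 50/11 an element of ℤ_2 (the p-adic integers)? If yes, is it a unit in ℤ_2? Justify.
x ∈ ℤ_2 but not a unit; v_2(x) = 1 > 0

ℤ_2 = {x ∈ ℚ_2 : v_2(x) ≥ 0} and ℤ_2^× = {x ∈ ℤ_2 : v_2(x) = 0}. Here v_2(50/11) = v_2(num) − v_2(den) = 1; compare against these criteria.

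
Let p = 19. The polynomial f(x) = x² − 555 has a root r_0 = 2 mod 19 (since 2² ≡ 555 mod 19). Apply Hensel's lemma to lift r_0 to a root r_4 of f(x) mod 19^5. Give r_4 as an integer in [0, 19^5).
r_4 = 1967680 (mod 2476099)

Hensel's recurrence: r_{i+1} = r_i − f(r_i)·(f′(r_i))^{-1} mod 19^{i+2}, with f′(x) = 2x. Iterate:
  r_0 = 2 (mod 19)
  r_1 = 230 (mod 361)
  r_2 = 6006 (mod 6859)
  r_3 = 12865 (mod 130321)
  r_4 = 1967680 (mod 2476099)
Final: r_4 = 1967680, and one checks f(r_4) ≡ 0 mod 19^5.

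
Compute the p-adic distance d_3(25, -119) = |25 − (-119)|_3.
d_3(25, -119) = 1/9

Step 1 — x − y = 25 − (-119) = 144. Step 2 — v_3(144) = 2 (factor: 144 = (3^2 · 16); the sign does not affect v_p). Step 3 — |x − y|_3 = 3^{-2} = 1/9.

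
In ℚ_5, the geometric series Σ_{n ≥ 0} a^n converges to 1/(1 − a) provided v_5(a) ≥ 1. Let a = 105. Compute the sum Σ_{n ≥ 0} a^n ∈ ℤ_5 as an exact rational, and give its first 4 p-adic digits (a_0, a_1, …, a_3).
Σ a^n = 1/(1 − a) = -1/104;  first 4 digits = (1, 1, 0, 0)

v_5(a) = 1 ≥ 1, so the series converges in ℤ_5 to 1/(1 − a) = 1/(1 − 105) = -1/104. Expand this rational in ℤ_5: compute digits iteratively via d_i = x_i mod 5, x_{i+1} = (x_i − d_i)/5. The first 4 digits are (1, 1, 0, 0).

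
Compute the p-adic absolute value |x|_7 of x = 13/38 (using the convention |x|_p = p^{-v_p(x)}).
|13/38|_7 = 1

Step 1 — compute v_7(x) by factoring powers of 7 out of the numerator and denominator: v_7(13/38) = 0. Step 2 — apply |x|_p = p^{-v_p(x)} = 7^{0} = 1.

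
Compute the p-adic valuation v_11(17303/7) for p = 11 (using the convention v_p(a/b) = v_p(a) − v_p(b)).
v_11(17303/7) = 3

Factor powers of 11 from the numerator and denominator of the reduced fraction: 17303 = 11^3 · 13 and 7 = 11^0 · 7. Apply v_p(a/b) = v_p(a) − v_p(b): v_11(17303/7) = 3 − 0 = 3.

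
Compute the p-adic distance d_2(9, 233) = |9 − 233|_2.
d_2(9, 233) = 1/32

Step 1 — x − y = 9 − 233 = -224. Step 2 — v_2(-224) = 5 (factor: -224 = −(2^5 · 7); the sign does not affect v_p). Step 3 — |x − y|_2 = 2^{-5} = 1/32.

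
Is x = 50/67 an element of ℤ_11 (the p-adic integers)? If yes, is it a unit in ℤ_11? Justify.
x ∈ ℤ_11^× (unit); v_11(x) = 0

ℤ_11 = {x ∈ ℚ_11 : v_11(x) ≥ 0} and ℤ_11^× = {x ∈ ℤ_11 : v_11(x) = 0}. Here v_11(50/67) = v_11(num) − v_11(den) = 0; compare against these criteria.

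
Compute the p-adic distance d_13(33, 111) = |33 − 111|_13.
d_13(33, 111) = 1/13

Step 1 — x − y = 33 − 111 = -78. Step 2 — v_13(-78) = 1 (factor: -78 = −(13^1 · 6); the sign does not affect v_p). Step 3 — |x − y|_13 = 13^{-1} = 1/13.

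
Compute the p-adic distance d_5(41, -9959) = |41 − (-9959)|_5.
d_5(41, -9959) = 1/625

Step 1 — x − y = 41 − (-9959) = 10000. Step 2 — v_5(10000) = 4 (factor: 10000 = (5^4 · 16); the sign does not affect v_p). Step 3 — |x − y|_5 = 5^{-4} = 1/625.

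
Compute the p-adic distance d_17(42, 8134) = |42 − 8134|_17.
d_17(42, 8134) = 1/289

Step 1 — x − y = 42 − 8134 = -8092. Step 2 — v_17(-8092) = 2 (factor: -8092 = −(17^2 · 28); the sign does not affect v_p). Step 3 — |x − y|_17 = 17^{-2} = 1/289.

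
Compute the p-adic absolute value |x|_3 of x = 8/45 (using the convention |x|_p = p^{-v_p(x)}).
|8/45|_3 = 9

Step 1 — compute v_3(x) by factoring powers of 3 out of the numerator and denominator: v_3(8/45) = -2. Step 2 — apply |x|_p = p^{-v_p(x)} = 3^{2} = 9.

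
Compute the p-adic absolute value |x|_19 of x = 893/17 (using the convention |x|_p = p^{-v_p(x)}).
|893/17|_19 = 1/19

Step 1 — compute v_19(x) by factoring powers of 19 out of the numerator and denominator: v_19(893/17) = 1. Step 2 — apply |x|_p = p^{-v_p(x)} = 19^{-1} = 1/19.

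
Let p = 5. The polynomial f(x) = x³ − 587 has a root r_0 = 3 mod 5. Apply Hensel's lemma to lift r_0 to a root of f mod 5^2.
r_1 = 8 (mod 25)

Hensel: r_{i+1} = r_i − f(r_i)/f′(r_i) mod 5^{i+2}, where f′(x) = 3x². Iterate:
  r_0 = 3 (mod 5)
  r_1 = 8 (mod 25)
Final: r = 8 with f(r) ≡ 0 mod 5^2.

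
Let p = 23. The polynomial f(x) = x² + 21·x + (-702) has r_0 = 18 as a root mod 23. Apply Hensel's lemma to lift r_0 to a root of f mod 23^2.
r_1 = 18 (mod 529)

Hensel: r_{i+1} = r_i − f(r_i)·(f′(r_i))^{-1} mod 23^{i+2}, f′(x) = 2x + 21. Iterate:
  r_0 = 18 (mod 23)
  r_1 = 18 (mod 529)
Final: r = 18 satisfies f(r) ≡ 0 mod 23^2.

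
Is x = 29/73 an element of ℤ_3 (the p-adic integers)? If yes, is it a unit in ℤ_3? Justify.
x ∈ ℤ_3^× (unit); v_3(x) = 0

ℤ_3 = {x ∈ ℚ_3 : v_3(x) ≥ 0} and ℤ_3^× = {x ∈ ℤ_3 : v_3(x) = 0}. Here v_3(29/73) = v_3(num) − v_3(den) = 0; compare against these criteria.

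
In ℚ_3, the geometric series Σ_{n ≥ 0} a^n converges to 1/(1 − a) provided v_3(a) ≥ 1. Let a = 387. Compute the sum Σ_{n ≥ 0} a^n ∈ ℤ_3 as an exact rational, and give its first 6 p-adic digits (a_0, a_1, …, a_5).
Σ a^n = 1/(1 − a) = -1/386;  first 6 digits = (1, 0, 1, 2, 2, 2)

v_3(a) = 2 ≥ 1, so the series converges in ℤ_3 to 1/(1 − a) = 1/(1 − 387) = -1/386. Expand this rational in ℤ_3: compute digits iteratively via d_i = x_i mod 3, x_{i+1} = (x_i − d_i)/3. The first 6 digits are (1, 0, 1, 2, 2, 2).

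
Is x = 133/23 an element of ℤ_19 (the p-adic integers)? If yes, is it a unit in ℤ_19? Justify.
x ∈ ℤ_19 but not a unit; v_19(x) = 1 > 0

ℤ_19 = {x ∈ ℚ_19 : v_19(x) ≥ 0} and ℤ_19^× = {x ∈ ℤ_19 : v_19(x) = 0}. Here v_19(133/23) = v_19(num) − v_19(den) = 1; compare against these criteria.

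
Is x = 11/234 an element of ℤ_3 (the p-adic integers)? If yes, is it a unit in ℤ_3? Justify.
x ∉ ℤ_3 (v_3(x) = -2 < 0)

ℤ_3 = {x ∈ ℚ_3 : v_3(x) ≥ 0} and ℤ_3^× = {x ∈ ℤ_3 : v_3(x) = 0}. Here v_3(11/234) = v_3(num) − v_3(den) = -2; compare against these criteria.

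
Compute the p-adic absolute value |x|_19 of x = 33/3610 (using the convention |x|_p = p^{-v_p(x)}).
|33/3610|_19 = 361

Step 1 — compute v_19(x) by factoring powers of 19 out of the numerator and denominator: v_19(33/3610) = -2. Step 2 — apply |x|_p = p^{-v_p(x)} = 19^{2} = 361.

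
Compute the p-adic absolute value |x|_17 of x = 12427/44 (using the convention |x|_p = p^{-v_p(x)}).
|12427/44|_17 = 1/289

Step 1 — compute v_17(x) by factoring powers of 17 out of the numerator and denominator: v_17(12427/44) = 2. Step 2 — apply |x|_p = p^{-v_p(x)} = 17^{-2} = 1/289.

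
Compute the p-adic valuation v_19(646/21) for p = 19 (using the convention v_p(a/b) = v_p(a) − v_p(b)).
v_19(646/21) = 1

Factor powers of 19 from the numerator and denominator of the reduced fraction: 646 = 19^1 · 34 and 21 = 19^0 · 21. Apply v_p(a/b) = v_p(a) − v_p(b): v_19(646/21) = 1 − 0 = 1.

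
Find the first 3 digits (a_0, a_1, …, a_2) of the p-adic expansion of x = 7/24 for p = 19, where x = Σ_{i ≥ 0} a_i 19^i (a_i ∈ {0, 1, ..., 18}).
(a_0, …, a_2) = (9, 13, 8)

v_19(7/24) = 0 (numerator and denominator both coprime to 19), so x ∈ ℤ_19^×. Compute digits iteratively via a_i = x_i mod 19, x_{i+1} = (x_i − a_i)/19, with x_0 = x:
  x_0 = 7/24;  a_0 = 9;  x_1 = (x_0 − 9)/19 = -11/24
  x_1 = -11/24;  a_1 = 13;  x_2 = (x_1 − 13)/19 = -17/24
  x_2 = -17/24;  a_2 = 8;  x_3 = (x_2 − 8)/19 = -11/24
Digits: (9, 13, 8).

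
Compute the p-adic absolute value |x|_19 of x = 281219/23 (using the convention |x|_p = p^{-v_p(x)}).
|281219/23|_19 = 1/6859

Step 1 — compute v_19(x) by factoring powers of 19 out of the numerator and denominator: v_19(281219/23) = 3. Step 2 — apply |x|_p = p^{-v_p(x)} = 19^{-3} = 1/6859.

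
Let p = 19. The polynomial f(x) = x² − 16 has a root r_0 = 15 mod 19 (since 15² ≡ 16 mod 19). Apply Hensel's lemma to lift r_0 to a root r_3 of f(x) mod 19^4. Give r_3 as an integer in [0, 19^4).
r_3 = 130317 (mod 130321)

Hensel's recurrence: r_{i+1} = r_i − f(r_i)·(f′(r_i))^{-1} mod 19^{i+2}, with f′(x) = 2x. Iterate:
  r_0 = 15 (mod 19)
  r_1 = 357 (mod 361)
  r_2 = 6855 (mod 6859)
  r_3 = 130317 (mod 130321)
Final: r_3 = 130317, and one checks f(r_3) ≡ 0 mod 19^4.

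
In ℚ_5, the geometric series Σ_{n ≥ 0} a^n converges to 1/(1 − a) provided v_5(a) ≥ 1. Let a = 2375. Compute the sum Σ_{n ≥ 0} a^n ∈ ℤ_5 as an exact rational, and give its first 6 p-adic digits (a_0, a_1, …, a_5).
Σ a^n = 1/(1 − a) = -1/2374;  first 6 digits = (1, 0, 0, 4, 3, 0)

v_5(a) = 3 ≥ 1, so the series converges in ℤ_5 to 1/(1 − a) = 1/(1 − 2375) = -1/2374. Expand this rational in ℤ_5: compute digits iteratively via d_i = x_i mod 5, x_{i+1} = (x_i − d_i)/5. The first 6 digits are (1, 0, 0, 4, 3, 0).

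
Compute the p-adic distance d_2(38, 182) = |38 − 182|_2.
d_2(38, 182) = 1/16

Step 1 — x − y = 38 − 182 = -144. Step 2 — v_2(-144) = 4 (factor: -144 = −(2^4 · 9); the sign does not affect v_p). Step 3 — |x − y|_2 = 2^{-4} = 1/16.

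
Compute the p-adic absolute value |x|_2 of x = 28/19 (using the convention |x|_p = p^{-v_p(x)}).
|28/19|_2 = 1/4

Step 1 — compute v_2(x) by factoring powers of 2 out of the numerator and denominator: v_2(28/19) = 2. Step 2 — apply |x|_p = p^{-v_p(x)} = 2^{-2} = 1/4.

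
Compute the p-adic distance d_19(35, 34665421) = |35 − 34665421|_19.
d_19(35, 34665421) = 1/2476099

Step 1 — x − y = 35 − 34665421 = -34665386. Step 2 — v_19(-34665386) = 5 (factor: -34665386 = −(19^5 · 14); the sign does not affect v_p). Step 3 — |x − y|_19 = 19^{-5} = 1/2476099.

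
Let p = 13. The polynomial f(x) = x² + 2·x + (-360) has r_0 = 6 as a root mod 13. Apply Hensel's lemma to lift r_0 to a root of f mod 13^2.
r_1 = 149 (mod 169)

Hensel: r_{i+1} = r_i − f(r_i)·(f′(r_i))^{-1} mod 13^{i+2}, f′(x) = 2x + 2. Iterate:
  r_0 = 6 (mod 13)
  r_1 = 149 (mod 169)
Final: r = 149 satisfies f(r) ≡ 0 mod 13^2.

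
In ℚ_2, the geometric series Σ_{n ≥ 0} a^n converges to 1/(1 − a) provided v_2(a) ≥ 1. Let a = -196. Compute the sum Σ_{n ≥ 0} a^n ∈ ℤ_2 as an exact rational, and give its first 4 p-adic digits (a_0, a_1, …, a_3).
Σ a^n = 1/(1 − a) = 1/197;  first 4 digits = (1, 0, 1, 1)

v_2(a) = 2 ≥ 1, so the series converges in ℤ_2 to 1/(1 − a) = 1/(1 − (-196)) = 1/197. Expand this rational in ℤ_2: compute digits iteratively via d_i = x_i mod 2, x_{i+1} = (x_i − d_i)/2. The first 4 digits are (1, 0, 1, 1).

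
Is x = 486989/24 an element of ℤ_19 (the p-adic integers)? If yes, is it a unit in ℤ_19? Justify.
x ∈ ℤ_19 but not a unit; v_19(x) = 3 > 0

ℤ_19 = {x ∈ ℚ_19 : v_19(x) ≥ 0} and ℤ_19^× = {x ∈ ℤ_19 : v_19(x) = 0}. Here v_19(486989/24) = v_19(num) − v_19(den) = 3; compare against these criteria.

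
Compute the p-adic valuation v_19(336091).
v_19(336091) = 3

v_19(n) is the largest exponent k such that 19^k divides n. Factor out: 336091 = 19^3 · 49. (Sign doesn't affect v_p.) So v_19(336091) = 3.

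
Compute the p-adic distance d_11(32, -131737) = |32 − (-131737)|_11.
d_11(32, -131737) = 1/14641

Step 1 — x − y = 32 − (-131737) = 131769. Step 2 — v_11(131769) = 4 (factor: 131769 = (11^4 · 9); the sign does not affect v_p). Step 3 — |x − y|_11 = 11^{-4} = 1/14641.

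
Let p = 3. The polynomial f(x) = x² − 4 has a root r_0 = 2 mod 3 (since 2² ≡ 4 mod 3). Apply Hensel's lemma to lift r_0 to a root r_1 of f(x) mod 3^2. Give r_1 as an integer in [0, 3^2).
r_1 = 2 (mod 9)

Hensel's recurrence: r_{i+1} = r_i − f(r_i)·(f′(r_i))^{-1} mod 3^{i+2}, with f′(x) = 2x. Iterate:
  r_0 = 2 (mod 3)
  r_1 = 2 (mod 9)
Final: r_1 = 2, and one checks f(r_1) ≡ 0 mod 3^2.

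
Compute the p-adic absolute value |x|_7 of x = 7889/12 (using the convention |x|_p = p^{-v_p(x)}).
|7889/12|_7 = 1/343

Step 1 — compute v_7(x) by factoring powers of 7 out of the numerator and denominator: v_7(7889/12) = 3. Step 2 — apply |x|_p = p^{-v_p(x)} = 7^{-3} = 1/343.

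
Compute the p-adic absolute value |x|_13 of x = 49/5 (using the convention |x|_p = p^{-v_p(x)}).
|49/5|_13 = 1

Step 1 — compute v_13(x) by factoring powers of 13 out of the numerator and denominator: v_13(49/5) = 0. Step 2 — apply |x|_p = p^{-v_p(x)} = 13^{0} = 1.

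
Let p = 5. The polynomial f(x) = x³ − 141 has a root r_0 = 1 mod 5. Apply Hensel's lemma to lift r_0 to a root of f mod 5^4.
r_3 = 231 (mod 625)

Hensel: r_{i+1} = r_i − f(r_i)/f′(r_i) mod 5^{i+2}, where f′(x) = 3x². Iterate:
  r_0 = 1 (mod 5)
  r_1 = 6 (mod 25)
  r_2 = 106 (mod 125)
  r_3 = 231 (mod 625)
Final: r = 231 with f(r) ≡ 0 mod 5^4.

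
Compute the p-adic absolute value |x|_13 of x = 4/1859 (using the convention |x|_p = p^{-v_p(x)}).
|4/1859|_13 = 169

Step 1 — compute v_13(x) by factoring powers of 13 out of the numerator and denominator: v_13(4/1859) = -2. Step 2 — apply |x|_p = p^{-v_p(x)} = 13^{2} = 169.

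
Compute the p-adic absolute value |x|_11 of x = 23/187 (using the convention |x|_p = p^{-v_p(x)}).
|23/187|_11 = 11

Step 1 — compute v_11(x) by factoring powers of 11 out of the numerator and denominator: v_11(23/187) = -1. Step 2 — apply |x|_p = p^{-v_p(x)} = 11^{1} = 11.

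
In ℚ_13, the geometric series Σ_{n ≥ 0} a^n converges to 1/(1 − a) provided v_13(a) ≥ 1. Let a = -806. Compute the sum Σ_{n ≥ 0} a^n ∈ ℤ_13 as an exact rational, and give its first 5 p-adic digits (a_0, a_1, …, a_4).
Σ a^n = 1/(1 − a) = 1/807;  first 5 digits = (1, 3, 4, 10, 9)

v_13(a) = 1 ≥ 1, so the series converges in ℤ_13 to 1/(1 − a) = 1/(1 − (-806)) = 1/807. Expand this rational in ℤ_13: compute digits iteratively via d_i = x_i mod 13, x_{i+1} = (x_i − d_i)/13. The first 5 digits are (1, 3, 4, 10, 9).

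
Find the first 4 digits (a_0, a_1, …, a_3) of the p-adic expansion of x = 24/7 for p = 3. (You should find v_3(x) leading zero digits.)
(a_0, …, a_3) = (0, 2, 1, 0)

v_3(24/7) = 1, so a_0 = ... = a_0 = 0. Factor out: x = 3^1 · u with u = 8/7 a unit in ℤ_3. Expand u iteratively via a_{v+i} = u_i mod 3, u_{i+1} = (u_i − a_{v+i})/3:
  u_0 = 8/7;  a_1 = 2;  u_1 = (u_0 − 2)/3 = -2/7
  u_1 = -2/7;  a_2 = 1;  u_2 = (u_1 − 1)/3 = -3/7
  u_2 = -3/7;  a_3 = 0;  u_3 = (u_2 − 0)/3 = -1/7
Digits: (0, 2, 1, 0).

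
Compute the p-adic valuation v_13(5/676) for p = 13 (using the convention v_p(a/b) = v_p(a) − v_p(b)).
v_13(5/676) = -2

Factor powers of 13 from the numerator and denominator of the reduced fraction: 5 = 13^0 · 5 and 676 = 13^2 · 4. Apply v_p(a/b) = v_p(a) − v_p(b): v_13(5/676) = 0 − 2 = -2.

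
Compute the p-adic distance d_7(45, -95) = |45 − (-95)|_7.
d_7(45, -95) = 1/7

Step 1 — x − y = 45 − (-95) = 140. Step 2 — v_7(140) = 1 (factor: 140 = (7^1 · 20); the sign does not affect v_p). Step 3 — |x − y|_7 = 7^{-1} = 1/7.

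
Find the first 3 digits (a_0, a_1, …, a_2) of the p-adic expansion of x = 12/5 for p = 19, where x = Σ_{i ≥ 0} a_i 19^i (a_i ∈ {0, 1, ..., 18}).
(a_0, …, a_2) = (10, 11, 7)

v_19(12/5) = 0 (numerator and denominator both coprime to 19), so x ∈ ℤ_19^×. Compute digits iteratively via a_i = x_i mod 19, x_{i+1} = (x_i − a_i)/19, with x_0 = x:
  x_0 = 12/5;  a_0 = 10;  x_1 = (x_0 − 10)/19 = -2/5
  x_1 = -2/5;  a_1 = 11;  x_2 = (x_1 − 11)/19 = -3/5
  x_2 = -3/5;  a_2 = 7;  x_3 = (x_2 − 7)/19 = -2/5
Digits: (10, 11, 7).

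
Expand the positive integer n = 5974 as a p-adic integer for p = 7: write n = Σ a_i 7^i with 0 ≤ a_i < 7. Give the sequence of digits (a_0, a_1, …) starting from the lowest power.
(a_0, a_1, …) = (3, 6, 2, 3, 2)

Repeated division by 7 gives the digits low-to-high: 5974 = 3 + 6·7^1 + 2·7^2 + 3·7^3 + 2·7^4. Digit sequence: (3, 6, 2, 3, 2).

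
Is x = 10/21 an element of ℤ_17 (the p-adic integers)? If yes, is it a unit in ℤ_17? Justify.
x ∈ ℤ_17^× (unit); v_17(x) = 0

ℤ_17 = {x ∈ ℚ_17 : v_17(x) ≥ 0} and ℤ_17^× = {x ∈ ℤ_17 : v_17(x) = 0}. Here v_17(10/21) = v_17(num) − v_17(den) = 0; compare against these criteria.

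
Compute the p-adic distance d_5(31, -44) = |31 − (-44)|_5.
d_5(31, -44) = 1/25

Step 1 — x − y = 31 − (-44) = 75. Step 2 — v_5(75) = 2 (factor: 75 = (5^2 · 3); the sign does not affect v_p). Step 3 — |x − y|_5 = 5^{-2} = 1/25.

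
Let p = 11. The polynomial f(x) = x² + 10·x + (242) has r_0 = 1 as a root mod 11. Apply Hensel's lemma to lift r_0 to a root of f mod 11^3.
r_2 = 1079 (mod 1331)

Hensel: r_{i+1} = r_i − f(r_i)·(f′(r_i))^{-1} mod 11^{i+2}, f′(x) = 2x + 10. Iterate:
  r_0 = 1 (mod 11)
  r_1 = 111 (mod 121)
  r_2 = 1079 (mod 1331)
Final: r = 1079 satisfies f(r) ≡ 0 mod 11^3.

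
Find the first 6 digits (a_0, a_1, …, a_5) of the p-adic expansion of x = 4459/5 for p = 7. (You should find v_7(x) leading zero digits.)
(a_0, …, a_5) = (0, 0, 0, 4, 4, 5)

v_7(4459/5) = 3, so a_0 = ... = a_2 = 0. Factor out: x = 7^3 · u with u = 13/5 a unit in ℤ_7. Expand u iteratively via a_{v+i} = u_i mod 7, u_{i+1} = (u_i − a_{v+i})/7:
  u_0 = 13/5;  a_3 = 4;  u_1 = (u_0 − 4)/7 = -1/5
  u_1 = -1/5;  a_4 = 4;  u_2 = (u_1 − 4)/7 = -3/5
  u_2 = -3/5;  a_5 = 5;  u_3 = (u_2 − 5)/7 = -4/5
Digits: (0, 0, 0, 4, 4, 5).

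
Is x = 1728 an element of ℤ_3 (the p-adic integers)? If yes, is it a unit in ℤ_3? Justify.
x ∈ ℤ_3 but not a unit; v_3(x) = 3 > 0

ℤ_3 = {x ∈ ℚ_3 : v_3(x) ≥ 0} and ℤ_3^× = {x ∈ ℤ_3 : v_3(x) = 0}. Here v_3(1728) = v_3(num) − v_3(den) = 3; compare against these criteria.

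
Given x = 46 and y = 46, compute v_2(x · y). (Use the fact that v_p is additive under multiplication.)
v_2(2116) = 2

v_p(x) = 1 (factor: 46 = 2^1 · 23); v_p(y) = 1 (factor: 46 = 2^1 · 23). Additivity: v_p(xy) = v_p(x) + v_p(y) = 1 + 1 = 2. (Direct check: xy = 2116 = 2^2 · (529).)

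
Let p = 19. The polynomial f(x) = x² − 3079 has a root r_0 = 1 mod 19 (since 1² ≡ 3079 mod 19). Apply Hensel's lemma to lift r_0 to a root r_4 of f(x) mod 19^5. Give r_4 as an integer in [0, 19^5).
r_4 = 2243350 (mod 2476099)

Hensel's recurrence: r_{i+1} = r_i − f(r_i)·(f′(r_i))^{-1} mod 19^{i+2}, with f′(x) = 2x. Iterate:
  r_0 = 1 (mod 19)
  r_1 = 96 (mod 361)
  r_2 = 457 (mod 6859)
  r_3 = 27893 (mod 130321)
  r_4 = 2243350 (mod 2476099)
Final: r_4 = 2243350, and one checks f(r_4) ≡ 0 mod 19^5.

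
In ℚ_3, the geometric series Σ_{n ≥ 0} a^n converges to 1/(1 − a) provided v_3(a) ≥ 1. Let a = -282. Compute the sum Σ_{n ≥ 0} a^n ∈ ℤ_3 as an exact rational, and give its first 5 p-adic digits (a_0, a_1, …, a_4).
Σ a^n = 1/(1 − a) = 1/283;  first 5 digits = (1, 2, 2, 2, 0)

v_3(a) = 1 ≥ 1, so the series converges in ℤ_3 to 1/(1 − a) = 1/(1 − (-282)) = 1/283. Expand this rational in ℤ_3: compute digits iteratively via d_i = x_i mod 3, x_{i+1} = (x_i − d_i)/3. The first 5 digits are (1, 2, 2, 2, 0).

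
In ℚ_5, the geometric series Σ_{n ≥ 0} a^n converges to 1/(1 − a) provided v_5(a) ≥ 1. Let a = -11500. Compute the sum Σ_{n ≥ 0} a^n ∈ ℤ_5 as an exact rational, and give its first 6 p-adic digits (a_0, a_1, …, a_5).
Σ a^n = 1/(1 − a) = 1/11501;  first 6 digits = (1, 0, 0, 3, 1, 1)

v_5(a) = 3 ≥ 1, so the series converges in ℤ_5 to 1/(1 − a) = 1/(1 − (-11500)) = 1/11501. Expand this rational in ℤ_5: compute digits iteratively via d_i = x_i mod 5, x_{i+1} = (x_i − d_i)/5. The first 6 digits are (1, 0, 0, 3, 1, 1).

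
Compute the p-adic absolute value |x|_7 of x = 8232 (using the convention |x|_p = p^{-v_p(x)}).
|8232|_7 = 1/343

Step 1 — compute v_7(x) by factoring powers of 7 out of the numerator and denominator: v_7(8232) = 3. Step 2 — apply |x|_p = p^{-v_p(x)} = 7^{-3} = 1/343.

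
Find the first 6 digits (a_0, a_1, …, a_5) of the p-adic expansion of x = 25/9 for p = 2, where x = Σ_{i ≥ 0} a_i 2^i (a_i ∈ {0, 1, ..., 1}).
(a_0, …, a_5) = (1, 0, 0, 0, 1, 0)

v_2(25/9) = 0 (numerator and denominator both coprime to 2), so x ∈ ℤ_2^×. Compute digits iteratively via a_i = x_i mod 2, x_{i+1} = (x_i − a_i)/2, with x_0 = x:
  x_0 = 25/9;  a_0 = 1;  x_1 = (x_0 − 1)/2 = 8/9
  x_1 = 8/9;  a_1 = 0;  x_2 = (x_1 − 0)/2 = 4/9
  x_2 = 4/9;  a_2 = 0;  x_3 = (x_2 − 0)/2 = 2/9
  x_3 = 2/9;  a_3 = 0;  x_4 = (x_3 − 0)/2 = 1/9
  x_4 = 1/9;  a_4 = 1;  x_5 = (x_4 − 1)/2 = -4/9
  x_5 = -4/9;  a_5 = 0;  x_6 = (x_5 − 0)/2 = -2/9
Digits: (1, 0, 0, 0, 1, 0).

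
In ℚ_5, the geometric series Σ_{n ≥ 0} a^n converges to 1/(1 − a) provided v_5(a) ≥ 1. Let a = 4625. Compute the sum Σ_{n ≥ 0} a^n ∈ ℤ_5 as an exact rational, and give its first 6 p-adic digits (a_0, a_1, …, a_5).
Σ a^n = 1/(1 − a) = -1/4624;  first 6 digits = (1, 0, 0, 2, 2, 1)

v_5(a) = 3 ≥ 1, so the series converges in ℤ_5 to 1/(1 − a) = 1/(1 − 4625) = -1/4624. Expand this rational in ℤ_5: compute digits iteratively via d_i = x_i mod 5, x_{i+1} = (x_i − d_i)/5. The first 6 digits are (1, 0, 0, 2, 2, 1).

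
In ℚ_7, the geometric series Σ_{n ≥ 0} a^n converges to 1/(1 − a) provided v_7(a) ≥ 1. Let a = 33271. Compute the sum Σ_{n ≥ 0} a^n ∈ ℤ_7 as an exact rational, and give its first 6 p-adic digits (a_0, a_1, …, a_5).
Σ a^n = 1/(1 − a) = -1/33270;  first 6 digits = (1, 0, 0, 6, 6, 1)

v_7(a) = 3 ≥ 1, so the series converges in ℤ_7 to 1/(1 − a) = 1/(1 − 33271) = -1/33270. Expand this rational in ℤ_7: compute digits iteratively via d_i = x_i mod 7, x_{i+1} = (x_i − d_i)/7. The first 6 digits are (1, 0, 0, 6, 6, 1).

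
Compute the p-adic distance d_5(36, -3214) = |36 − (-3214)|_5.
d_5(36, -3214) = 1/125

Step 1 — x − y = 36 − (-3214) = 3250. Step 2 — v_5(3250) = 3 (factor: 3250 = (5^3 · 26); the sign does not affect v_p). Step 3 — |x − y|_5 = 5^{-3} = 1/125.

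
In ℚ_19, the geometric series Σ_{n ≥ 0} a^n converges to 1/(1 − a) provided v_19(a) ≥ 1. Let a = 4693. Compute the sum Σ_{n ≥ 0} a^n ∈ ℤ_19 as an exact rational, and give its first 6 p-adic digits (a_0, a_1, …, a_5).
Σ a^n = 1/(1 − a) = -1/4692;  first 6 digits = (1, 0, 13, 0, 17, 8)

v_19(a) = 2 ≥ 1, so the series converges in ℤ_19 to 1/(1 − a) = 1/(1 − 4693) = -1/4692. Expand this rational in ℤ_19: compute digits iteratively via d_i = x_i mod 19, x_{i+1} = (x_i − d_i)/19. The first 6 digits are (1, 0, 13, 0, 17, 8).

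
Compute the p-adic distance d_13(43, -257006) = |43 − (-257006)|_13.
d_13(43, -257006) = 1/28561

Step 1 — x − y = 43 − (-257006) = 257049. Step 2 — v_13(257049) = 4 (factor: 257049 = (13^4 · 9); the sign does not affect v_p). Step 3 — |x − y|_13 = 13^{-4} = 1/28561.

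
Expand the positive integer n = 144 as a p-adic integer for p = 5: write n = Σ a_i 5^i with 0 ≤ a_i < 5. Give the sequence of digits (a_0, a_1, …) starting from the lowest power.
(a_0, a_1, …) = (4, 3, 0, 1)

Repeated division by 5 gives the digits low-to-high: 144 = 4 + 3·5^1 + 1·5^3. Digit sequence: (4, 3, 0, 1).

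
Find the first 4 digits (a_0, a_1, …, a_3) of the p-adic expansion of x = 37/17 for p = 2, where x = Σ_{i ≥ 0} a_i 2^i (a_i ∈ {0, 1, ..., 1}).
(a_0, …, a_3) = (1, 0, 1, 0)

v_2(37/17) = 0 (numerator and denominator both coprime to 2), so x ∈ ℤ_2^×. Compute digits iteratively via a_i = x_i mod 2, x_{i+1} = (x_i − a_i)/2, with x_0 = x:
  x_0 = 37/17;  a_0 = 1;  x_1 = (x_0 − 1)/2 = 10/17
  x_1 = 10/17;  a_1 = 0;  x_2 = (x_1 − 0)/2 = 5/17
  x_2 = 5/17;  a_2 = 1;  x_3 = (x_2 − 1)/2 = -6/17
  x_3 = -6/17;  a_3 = 0;  x_4 = (x_3 − 0)/2 = -3/17
Digits: (1, 0, 1, 0).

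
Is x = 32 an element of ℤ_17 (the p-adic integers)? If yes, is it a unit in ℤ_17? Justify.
x ∈ ℤ_17^× (unit); v_17(x) = 0

ℤ_17 = {x ∈ ℚ_17 : v_17(x) ≥ 0} and ℤ_17^× = {x ∈ ℤ_17 : v_17(x) = 0}. Here v_17(32) = v_17(num) − v_17(den) = 0; compare against these criteria.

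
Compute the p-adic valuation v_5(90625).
v_5(90625) = 5

v_5(n) is the largest exponent k such that 5^k divides n. Factor out: 90625 = 5^5 · 29. (Sign doesn't affect v_p.) So v_5(90625) = 5.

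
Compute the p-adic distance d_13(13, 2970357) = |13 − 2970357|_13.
d_13(13, 2970357) = 1/371293

Step 1 — x − y = 13 − 2970357 = -2970344. Step 2 — v_13(-2970344) = 5 (factor: -2970344 = −(13^5 · 8); the sign does not affect v_p). Step 3 — |x − y|_13 = 13^{-5} = 1/371293.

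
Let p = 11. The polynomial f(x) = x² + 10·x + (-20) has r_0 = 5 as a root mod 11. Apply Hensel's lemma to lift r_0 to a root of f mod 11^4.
r_3 = 9531 (mod 14641)

Hensel: r_{i+1} = r_i − f(r_i)·(f′(r_i))^{-1} mod 11^{i+2}, f′(x) = 2x + 10. Iterate:
  r_0 = 5 (mod 11)
  r_1 = 93 (mod 121)
  r_2 = 214 (mod 1331)
  r_3 = 9531 (mod 14641)
Final: r = 9531 satisfies f(r) ≡ 0 mod 11^4.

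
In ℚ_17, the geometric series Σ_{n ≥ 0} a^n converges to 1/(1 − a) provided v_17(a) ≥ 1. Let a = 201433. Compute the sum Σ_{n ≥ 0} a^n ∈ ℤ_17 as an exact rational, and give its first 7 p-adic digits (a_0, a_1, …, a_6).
Σ a^n = 1/(1 − a) = -1/201432;  first 7 digits = (1, 0, 0, 7, 2, 0, 15)

v_17(a) = 3 ≥ 1, so the series converges in ℤ_17 to 1/(1 − a) = 1/(1 − 201433) = -1/201432. Expand this rational in ℤ_17: compute digits iteratively via d_i = x_i mod 17, x_{i+1} = (x_i − d_i)/17. The first 7 digits are (1, 0, 0, 7, 2, 0, 15).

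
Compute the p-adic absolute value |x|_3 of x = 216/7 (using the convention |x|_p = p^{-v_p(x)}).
|216/7|_3 = 1/27

Step 1 — compute v_3(x) by factoring powers of 3 out of the numerator and denominator: v_3(216/7) = 3. Step 2 — apply |x|_p = p^{-v_p(x)} = 3^{-3} = 1/27.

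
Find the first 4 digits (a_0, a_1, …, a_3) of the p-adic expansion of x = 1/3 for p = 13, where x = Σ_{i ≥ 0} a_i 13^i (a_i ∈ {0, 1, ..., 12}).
(a_0, …, a_3) = (9, 8, 8, 8)

v_13(1/3) = 0 (numerator and denominator both coprime to 13), so x ∈ ℤ_13^×. Compute digits iteratively via a_i = x_i mod 13, x_{i+1} = (x_i − a_i)/13, with x_0 = x:
  x_0 = 1/3;  a_0 = 9;  x_1 = (x_0 − 9)/13 = -2/3
  x_1 = -2/3;  a_1 = 8;  x_2 = (x_1 − 8)/13 = -2/3
  x_2 = -2/3;  a_2 = 8;  x_3 = (x_2 − 8)/13 = -2/3
  x_3 = -2/3;  a_3 = 8;  x_4 = (x_3 − 8)/13 = -2/3
Digits: (9, 8, 8, 8).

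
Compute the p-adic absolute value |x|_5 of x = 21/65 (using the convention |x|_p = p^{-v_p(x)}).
|21/65|_5 = 5

Step 1 — compute v_5(x) by factoring powers of 5 out of the numerator and denominator: v_5(21/65) = -1. Step 2 — apply |x|_p = p^{-v_p(x)} = 5^{1} = 5.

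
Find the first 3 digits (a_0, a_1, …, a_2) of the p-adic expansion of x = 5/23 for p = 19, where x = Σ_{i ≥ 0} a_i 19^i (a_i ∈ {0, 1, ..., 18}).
(a_0, …, a_2) = (6, 3, 18)

v_19(5/23) = 0 (numerator and denominator both coprime to 19), so x ∈ ℤ_19^×. Compute digits iteratively via a_i = x_i mod 19, x_{i+1} = (x_i − a_i)/19, with x_0 = x:
  x_0 = 5/23;  a_0 = 6;  x_1 = (x_0 − 6)/19 = -7/23
  x_1 = -7/23;  a_1 = 3;  x_2 = (x_1 − 3)/19 = -4/23
  x_2 = -4/23;  a_2 = 18;  x_3 = (x_2 − 18)/19 = -22/23
Digits: (6, 3, 18).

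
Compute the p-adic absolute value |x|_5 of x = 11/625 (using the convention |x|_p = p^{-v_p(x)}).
|11/625|_5 = 625

Step 1 — compute v_5(x) by factoring powers of 5 out of the numerator and denominator: v_5(11/625) = -4. Step 2 — apply |x|_p = p^{-v_p(x)} = 5^{4} = 625.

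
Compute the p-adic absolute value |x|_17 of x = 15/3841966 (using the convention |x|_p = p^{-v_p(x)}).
|15/3841966|_17 = 83521

Step 1 — compute v_17(x) by factoring powers of 17 out of the numerator and denominator: v_17(15/3841966) = -4. Step 2 — apply |x|_p = p^{-v_p(x)} = 17^{4} = 83521.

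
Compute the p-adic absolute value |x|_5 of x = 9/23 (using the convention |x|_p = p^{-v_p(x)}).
|9/23|_5 = 1

Step 1 — compute v_5(x) by factoring powers of 5 out of the numerator and denominator: v_5(9/23) = 0. Step 2 — apply |x|_p = p^{-v_p(x)} = 5^{0} = 1.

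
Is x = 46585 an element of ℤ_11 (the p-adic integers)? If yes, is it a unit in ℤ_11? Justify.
x ∈ ℤ_11 but not a unit; v_11(x) = 3 > 0

ℤ_11 = {x ∈ ℚ_11 : v_11(x) ≥ 0} and ℤ_11^× = {x ∈ ℤ_11 : v_11(x) = 0}. Here v_11(46585) = v_11(num) − v_11(den) = 3; compare against these criteria.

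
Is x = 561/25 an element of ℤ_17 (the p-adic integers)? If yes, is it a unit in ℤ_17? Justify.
x ∈ ℤ_17 but not a unit; v_17(x) = 1 > 0

ℤ_17 = {x ∈ ℚ_17 : v_17(x) ≥ 0} and ℤ_17^× = {x ∈ ℤ_17 : v_17(x) = 0}. Here v_17(561/25) = v_17(num) − v_17(den) = 1; compare against these criteria.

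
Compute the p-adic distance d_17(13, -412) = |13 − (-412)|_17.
d_17(13, -412) = 1/17

Step 1 — x − y = 13 − (-412) = 425. Step 2 — v_17(425) = 1 (factor: 425 = (17^1 · 25); the sign does not affect v_p). Step 3 — |x − y|_17 = 17^{-1} = 1/17.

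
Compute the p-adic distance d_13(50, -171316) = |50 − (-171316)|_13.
d_13(50, -171316) = 1/28561

Step 1 — x − y = 50 − (-171316) = 171366. Step 2 — v_13(171366) = 4 (factor: 171366 = (13^4 · 6); the sign does not affect v_p). Step 3 — |x − y|_13 = 13^{-4} = 1/28561.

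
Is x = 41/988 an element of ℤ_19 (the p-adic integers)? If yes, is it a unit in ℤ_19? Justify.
x ∉ ℤ_19 (v_19(x) = -1 < 0)

ℤ_19 = {x ∈ ℚ_19 : v_19(x) ≥ 0} and ℤ_19^× = {x ∈ ℤ_19 : v_19(x) = 0}. Here v_19(41/988) = v_19(num) − v_19(den) = -1; compare against these criteria.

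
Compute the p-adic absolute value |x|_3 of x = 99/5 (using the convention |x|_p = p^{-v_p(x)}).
|99/5|_3 = 1/9

Step 1 — compute v_3(x) by factoring powers of 3 out of the numerator and denominator: v_3(99/5) = 2. Step 2 — apply |x|_p = p^{-v_p(x)} = 3^{-2} = 1/9.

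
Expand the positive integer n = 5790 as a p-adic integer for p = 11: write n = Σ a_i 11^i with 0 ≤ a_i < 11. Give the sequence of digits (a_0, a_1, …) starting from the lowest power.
(a_0, a_1, …) = (4, 9, 3, 4)

Repeated division by 11 gives the digits low-to-high: 5790 = 4 + 9·11^1 + 3·11^2 + 4·11^3. Digit sequence: (4, 9, 3, 4).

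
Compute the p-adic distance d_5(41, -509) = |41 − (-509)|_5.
d_5(41, -509) = 1/25

Step 1 — x − y = 41 − (-509) = 550. Step 2 — v_5(550) = 2 (factor: 550 = (5^2 · 22); the sign does not affect v_p). Step 3 — |x − y|_5 = 5^{-2} = 1/25.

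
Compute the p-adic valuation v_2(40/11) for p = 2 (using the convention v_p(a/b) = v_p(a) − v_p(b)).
v_2(40/11) = 3

Factor powers of 2 from the numerator and denominator of the reduced fraction: 40 = 2^3 · 5 and 11 = 2^0 · 11. Apply v_p(a/b) = v_p(a) − v_p(b): v_2(40/11) = 3 − 0 = 3.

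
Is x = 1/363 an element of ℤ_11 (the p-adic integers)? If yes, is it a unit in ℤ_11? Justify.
x ∉ ℤ_11 (v_11(x) = -2 < 0)

ℤ_11 = {x ∈ ℚ_11 : v_11(x) ≥ 0} and ℤ_11^× = {x ∈ ℤ_11 : v_11(x) = 0}. Here v_11(1/363) = v_11(num) − v_11(den) = -2; compare against these criteria.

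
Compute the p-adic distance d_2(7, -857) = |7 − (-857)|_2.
d_2(7, -857) = 1/32

Step 1 — x − y = 7 − (-857) = 864. Step 2 — v_2(864) = 5 (factor: 864 = (2^5 · 27); the sign does not affect v_p). Step 3 — |x − y|_2 = 2^{-5} = 1/32.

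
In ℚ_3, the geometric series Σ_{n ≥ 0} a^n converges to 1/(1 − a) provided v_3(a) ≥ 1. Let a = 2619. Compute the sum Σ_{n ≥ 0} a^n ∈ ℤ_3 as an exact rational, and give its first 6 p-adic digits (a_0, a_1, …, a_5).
Σ a^n = 1/(1 − a) = -1/2618;  first 6 digits = (1, 0, 0, 1, 2, 1)

v_3(a) = 3 ≥ 1, so the series converges in ℤ_3 to 1/(1 − a) = 1/(1 − 2619) = -1/2618. Expand this rational in ℤ_3: compute digits iteratively via d_i = x_i mod 3, x_{i+1} = (x_i − d_i)/3. The first 6 digits are (1, 0, 0, 1, 2, 1).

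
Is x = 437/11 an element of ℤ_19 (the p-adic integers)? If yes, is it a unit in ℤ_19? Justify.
x ∈ ℤ_19 but not a unit; v_19(x) = 1 > 0

ℤ_19 = {x ∈ ℚ_19 : v_19(x) ≥ 0} and ℤ_19^× = {x ∈ ℤ_19 : v_19(x) = 0}. Here v_19(437/11) = v_19(num) − v_19(den) = 1; compare against these criteria.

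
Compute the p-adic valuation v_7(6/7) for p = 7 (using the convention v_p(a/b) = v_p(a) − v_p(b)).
v_7(6/7) = -1

Factor powers of 7 from the numerator and denominator of the reduced fraction: 6 = 7^0 · 6 and 7 = 7^1 · 1. Apply v_p(a/b) = v_p(a) − v_p(b): v_7(6/7) = 0 − 1 = -1.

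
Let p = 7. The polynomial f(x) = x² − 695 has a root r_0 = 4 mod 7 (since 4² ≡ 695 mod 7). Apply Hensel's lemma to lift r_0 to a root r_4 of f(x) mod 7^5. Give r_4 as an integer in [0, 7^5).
r_4 = 5485 (mod 16807)

Hensel's recurrence: r_{i+1} = r_i − f(r_i)·(f′(r_i))^{-1} mod 7^{i+2}, with f′(x) = 2x. Iterate:
  r_0 = 4 (mod 7)
  r_1 = 46 (mod 49)
  r_2 = 340 (mod 343)
  r_3 = 683 (mod 2401)
  r_4 = 5485 (mod 16807)
Final: r_4 = 5485, and one checks f(r_4) ≡ 0 mod 7^5.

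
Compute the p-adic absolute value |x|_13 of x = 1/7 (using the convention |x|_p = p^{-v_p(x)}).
|1/7|_13 = 1

Step 1 — compute v_13(x) by factoring powers of 13 out of the numerator and denominator: v_13(1/7) = 0. Step 2 — apply |x|_p = p^{-v_p(x)} = 13^{0} = 1.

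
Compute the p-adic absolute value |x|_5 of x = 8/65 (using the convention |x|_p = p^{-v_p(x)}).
|8/65|_5 = 5

Step 1 — compute v_5(x) by factoring powers of 5 out of the numerator and denominator: v_5(8/65) = -1. Step 2 — apply |x|_p = p^{-v_p(x)} = 5^{1} = 5.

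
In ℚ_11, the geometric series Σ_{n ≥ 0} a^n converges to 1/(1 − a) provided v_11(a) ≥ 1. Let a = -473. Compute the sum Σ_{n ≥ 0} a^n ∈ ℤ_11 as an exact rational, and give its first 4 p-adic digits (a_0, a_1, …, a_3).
Σ a^n = 1/(1 − a) = 1/474;  first 4 digits = (1, 1, 8, 3)

v_11(a) = 1 ≥ 1, so the series converges in ℤ_11 to 1/(1 − a) = 1/(1 − (-473)) = 1/474. Expand this rational in ℤ_11: compute digits iteratively via d_i = x_i mod 11, x_{i+1} = (x_i − d_i)/11. The first 4 digits are (1, 1, 8, 3).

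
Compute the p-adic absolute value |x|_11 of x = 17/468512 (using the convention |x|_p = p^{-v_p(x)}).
|17/468512|_11 = 14641

Step 1 — compute v_11(x) by factoring powers of 11 out of the numerator and denominator: v_11(17/468512) = -4. Step 2 — apply |x|_p = p^{-v_p(x)} = 11^{4} = 14641.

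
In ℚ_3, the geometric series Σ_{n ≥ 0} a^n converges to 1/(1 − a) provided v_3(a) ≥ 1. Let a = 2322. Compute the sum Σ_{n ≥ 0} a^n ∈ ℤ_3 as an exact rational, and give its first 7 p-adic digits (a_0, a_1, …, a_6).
Σ a^n = 1/(1 − a) = -1/2321;  first 7 digits = (1, 0, 0, 2, 1, 0, 1)

v_3(a) = 3 ≥ 1, so the series converges in ℤ_3 to 1/(1 − a) = 1/(1 − 2322) = -1/2321. Expand this rational in ℤ_3: compute digits iteratively via d_i = x_i mod 3, x_{i+1} = (x_i − d_i)/3. The first 7 digits are (1, 0, 0, 2, 1, 0, 1).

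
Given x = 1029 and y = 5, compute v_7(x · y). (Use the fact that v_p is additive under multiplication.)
v_7(5145) = 3

v_p(x) = 3 (factor: 1029 = 7^3 · 3); v_p(y) = 0 (factor: 5 = 7^0 · 5). Additivity: v_p(xy) = v_p(x) + v_p(y) = 3 + 0 = 3. (Direct check: xy = 5145 = 7^3 · (15).)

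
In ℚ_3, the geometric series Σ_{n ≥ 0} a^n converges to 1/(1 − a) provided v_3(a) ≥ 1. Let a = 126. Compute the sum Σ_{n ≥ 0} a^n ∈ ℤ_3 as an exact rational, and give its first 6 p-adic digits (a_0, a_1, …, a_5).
Σ a^n = 1/(1 − a) = -1/125;  first 6 digits = (1, 0, 2, 1, 2, 2)

v_3(a) = 2 ≥ 1, so the series converges in ℤ_3 to 1/(1 − a) = 1/(1 − 126) = -1/125. Expand this rational in ℤ_3: compute digits iteratively via d_i = x_i mod 3, x_{i+1} = (x_i − d_i)/3. The first 6 digits are (1, 0, 2, 1, 2, 2).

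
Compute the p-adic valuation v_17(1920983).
v_17(1920983) = 4

v_17(n) is the largest exponent k such that 17^k divides n. Factor out: 1920983 = 17^4 · 23. (Sign doesn't affect v_p.) So v_17(1920983) = 4.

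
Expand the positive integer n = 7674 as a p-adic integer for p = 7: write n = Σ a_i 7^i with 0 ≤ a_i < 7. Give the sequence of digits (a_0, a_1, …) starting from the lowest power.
(a_0, a_1, …) = (2, 4, 2, 1, 3)

Repeated division by 7 gives the digits low-to-high: 7674 = 2 + 4·7^1 + 2·7^2 + 1·7^3 + 3·7^4. Digit sequence: (2, 4, 2, 1, 3).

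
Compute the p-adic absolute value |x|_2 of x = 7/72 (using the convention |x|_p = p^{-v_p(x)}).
|7/72|_2 = 8

Step 1 — compute v_2(x) by factoring powers of 2 out of the numerator and denominator: v_2(7/72) = -3. Step 2 — apply |x|_p = p^{-v_p(x)} = 2^{3} = 8.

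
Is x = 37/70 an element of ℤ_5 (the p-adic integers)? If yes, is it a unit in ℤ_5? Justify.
x ∉ ℤ_5 (v_5(x) = -1 < 0)

ℤ_5 = {x ∈ ℚ_5 : v_5(x) ≥ 0} and ℤ_5^× = {x ∈ ℤ_5 : v_5(x) = 0}. Here v_5(37/70) = v_5(num) − v_5(den) = -1; compare against these criteria.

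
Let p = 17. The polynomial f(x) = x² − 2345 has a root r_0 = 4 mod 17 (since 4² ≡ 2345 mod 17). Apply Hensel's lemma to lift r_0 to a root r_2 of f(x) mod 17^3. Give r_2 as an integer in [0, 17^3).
r_2 = 1993 (mod 4913)

Hensel's recurrence: r_{i+1} = r_i − f(r_i)·(f′(r_i))^{-1} mod 17^{i+2}, with f′(x) = 2x. Iterate:
  r_0 = 4 (mod 17)
  r_1 = 259 (mod 289)
  r_2 = 1993 (mod 4913)
Final: r_2 = 1993, and one checks f(r_2) ≡ 0 mod 17^3.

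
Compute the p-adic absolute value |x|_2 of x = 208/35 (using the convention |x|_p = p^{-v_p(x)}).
|208/35|_2 = 1/16

Step 1 — compute v_2(x) by factoring powers of 2 out of the numerator and denominator: v_2(208/35) = 4. Step 2 — apply |x|_p = p^{-v_p(x)} = 2^{-4} = 1/16.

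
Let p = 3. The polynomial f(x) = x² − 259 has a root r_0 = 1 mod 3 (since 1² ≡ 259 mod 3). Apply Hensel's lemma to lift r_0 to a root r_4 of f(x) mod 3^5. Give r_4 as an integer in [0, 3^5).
r_4 = 4 (mod 243)

Hensel's recurrence: r_{i+1} = r_i − f(r_i)·(f′(r_i))^{-1} mod 3^{i+2}, with f′(x) = 2x. Iterate:
  r_0 = 1 (mod 3)
  r_1 = 4 (mod 9)
  r_2 = 4 (mod 27)
  r_3 = 4 (mod 81)
  r_4 = 4 (mod 243)
Final: r_4 = 4, and one checks f(r_4) ≡ 0 mod 3^5.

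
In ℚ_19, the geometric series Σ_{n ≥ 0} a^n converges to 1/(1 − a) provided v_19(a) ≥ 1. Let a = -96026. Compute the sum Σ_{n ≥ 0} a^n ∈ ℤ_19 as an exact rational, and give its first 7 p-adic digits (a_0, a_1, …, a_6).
Σ a^n = 1/(1 − a) = 1/96027;  first 7 digits = (1, 0, 0, 5, 18, 18, 5)

v_19(a) = 3 ≥ 1, so the series converges in ℤ_19 to 1/(1 − a) = 1/(1 − (-96026)) = 1/96027. Expand this rational in ℤ_19: compute digits iteratively via d_i = x_i mod 19, x_{i+1} = (x_i − d_i)/19. The first 7 digits are (1, 0, 0, 5, 18, 18, 5).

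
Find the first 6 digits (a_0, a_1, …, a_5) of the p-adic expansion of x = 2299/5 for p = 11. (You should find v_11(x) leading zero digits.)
(a_0, …, a_5) = (0, 0, 6, 2, 2, 2)

v_11(2299/5) = 2, so a_0 = ... = a_1 = 0. Factor out: x = 11^2 · u with u = 19/5 a unit in ℤ_11. Expand u iteratively via a_{v+i} = u_i mod 11, u_{i+1} = (u_i − a_{v+i})/11:
  u_0 = 19/5;  a_2 = 6;  u_1 = (u_0 − 6)/11 = -1/5
  u_1 = -1/5;  a_3 = 2;  u_2 = (u_1 − 2)/11 = -1/5
  u_2 = -1/5;  a_4 = 2;  u_3 = (u_2 − 2)/11 = -1/5
  u_3 = -1/5;  a_5 = 2;  u_4 = (u_3 − 2)/11 = -1/5
Digits: (0, 0, 6, 2, 2, 2).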